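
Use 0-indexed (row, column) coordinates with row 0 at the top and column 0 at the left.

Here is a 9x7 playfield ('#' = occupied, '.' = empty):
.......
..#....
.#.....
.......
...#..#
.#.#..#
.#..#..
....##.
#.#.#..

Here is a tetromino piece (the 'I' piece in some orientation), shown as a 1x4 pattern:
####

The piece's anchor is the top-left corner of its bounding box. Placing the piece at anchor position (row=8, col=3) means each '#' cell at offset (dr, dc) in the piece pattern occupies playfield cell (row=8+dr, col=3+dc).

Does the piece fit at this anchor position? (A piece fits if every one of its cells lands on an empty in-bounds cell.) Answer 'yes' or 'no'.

Check each piece cell at anchor (8, 3):
  offset (0,0) -> (8,3): empty -> OK
  offset (0,1) -> (8,4): occupied ('#') -> FAIL
  offset (0,2) -> (8,5): empty -> OK
  offset (0,3) -> (8,6): empty -> OK
All cells valid: no

Answer: no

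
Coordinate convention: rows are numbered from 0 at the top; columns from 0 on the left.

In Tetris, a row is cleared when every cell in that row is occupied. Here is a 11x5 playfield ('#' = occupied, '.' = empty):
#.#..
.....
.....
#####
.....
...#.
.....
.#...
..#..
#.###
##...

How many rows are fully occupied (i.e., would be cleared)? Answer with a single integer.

Check each row:
  row 0: 3 empty cells -> not full
  row 1: 5 empty cells -> not full
  row 2: 5 empty cells -> not full
  row 3: 0 empty cells -> FULL (clear)
  row 4: 5 empty cells -> not full
  row 5: 4 empty cells -> not full
  row 6: 5 empty cells -> not full
  row 7: 4 empty cells -> not full
  row 8: 4 empty cells -> not full
  row 9: 1 empty cell -> not full
  row 10: 3 empty cells -> not full
Total rows cleared: 1

Answer: 1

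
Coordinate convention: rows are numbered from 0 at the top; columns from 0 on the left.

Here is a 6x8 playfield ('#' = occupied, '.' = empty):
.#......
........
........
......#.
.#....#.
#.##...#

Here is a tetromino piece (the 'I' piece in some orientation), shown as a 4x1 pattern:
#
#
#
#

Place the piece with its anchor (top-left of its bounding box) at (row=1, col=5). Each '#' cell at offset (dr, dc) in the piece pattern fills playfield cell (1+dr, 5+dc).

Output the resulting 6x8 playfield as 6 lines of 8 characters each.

Answer: .#......
.....#..
.....#..
.....##.
.#...##.
#.##...#

Derivation:
Fill (1+0,5+0) = (1,5)
Fill (1+1,5+0) = (2,5)
Fill (1+2,5+0) = (3,5)
Fill (1+3,5+0) = (4,5)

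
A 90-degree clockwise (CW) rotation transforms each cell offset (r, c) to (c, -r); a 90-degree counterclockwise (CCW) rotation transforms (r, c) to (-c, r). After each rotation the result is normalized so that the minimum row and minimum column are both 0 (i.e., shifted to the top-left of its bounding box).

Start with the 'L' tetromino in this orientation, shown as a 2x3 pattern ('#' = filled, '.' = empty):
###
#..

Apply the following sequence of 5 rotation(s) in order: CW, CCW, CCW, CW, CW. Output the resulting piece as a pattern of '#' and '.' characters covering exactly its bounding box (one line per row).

Start:
###
#..
After rotation 1 (CW):
##
.#
.#
After rotation 2 (CCW):
###
#..
After rotation 3 (CCW):
#.
#.
##
After rotation 4 (CW):
###
#..
After rotation 5 (CW):
##
.#
.#

Answer: ##
.#
.#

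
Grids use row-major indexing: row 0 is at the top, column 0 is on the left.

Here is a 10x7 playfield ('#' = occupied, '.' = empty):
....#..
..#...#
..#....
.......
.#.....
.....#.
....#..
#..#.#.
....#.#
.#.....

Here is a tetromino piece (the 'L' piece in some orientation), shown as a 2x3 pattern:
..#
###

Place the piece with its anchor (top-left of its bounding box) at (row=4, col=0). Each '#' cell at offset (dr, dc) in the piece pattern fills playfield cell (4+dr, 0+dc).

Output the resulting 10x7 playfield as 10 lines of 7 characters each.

Fill (4+0,0+2) = (4,2)
Fill (4+1,0+0) = (5,0)
Fill (4+1,0+1) = (5,1)
Fill (4+1,0+2) = (5,2)

Answer: ....#..
..#...#
..#....
.......
.##....
###..#.
....#..
#..#.#.
....#.#
.#.....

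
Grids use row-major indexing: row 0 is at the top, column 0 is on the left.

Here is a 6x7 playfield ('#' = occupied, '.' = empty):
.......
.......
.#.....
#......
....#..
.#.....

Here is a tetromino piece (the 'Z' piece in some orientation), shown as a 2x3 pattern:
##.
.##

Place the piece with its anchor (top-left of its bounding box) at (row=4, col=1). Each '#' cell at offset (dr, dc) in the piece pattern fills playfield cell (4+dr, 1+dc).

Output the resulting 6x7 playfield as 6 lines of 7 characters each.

Fill (4+0,1+0) = (4,1)
Fill (4+0,1+1) = (4,2)
Fill (4+1,1+1) = (5,2)
Fill (4+1,1+2) = (5,3)

Answer: .......
.......
.#.....
#......
.##.#..
.###...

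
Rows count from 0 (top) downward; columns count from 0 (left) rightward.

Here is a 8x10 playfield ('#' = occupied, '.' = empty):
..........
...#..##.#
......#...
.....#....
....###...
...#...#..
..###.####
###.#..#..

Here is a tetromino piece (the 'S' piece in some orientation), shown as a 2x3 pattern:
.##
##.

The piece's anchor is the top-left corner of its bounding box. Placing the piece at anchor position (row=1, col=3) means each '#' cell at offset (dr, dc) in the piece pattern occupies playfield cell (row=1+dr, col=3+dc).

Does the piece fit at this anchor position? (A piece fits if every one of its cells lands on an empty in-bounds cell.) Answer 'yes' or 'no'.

Answer: yes

Derivation:
Check each piece cell at anchor (1, 3):
  offset (0,1) -> (1,4): empty -> OK
  offset (0,2) -> (1,5): empty -> OK
  offset (1,0) -> (2,3): empty -> OK
  offset (1,1) -> (2,4): empty -> OK
All cells valid: yes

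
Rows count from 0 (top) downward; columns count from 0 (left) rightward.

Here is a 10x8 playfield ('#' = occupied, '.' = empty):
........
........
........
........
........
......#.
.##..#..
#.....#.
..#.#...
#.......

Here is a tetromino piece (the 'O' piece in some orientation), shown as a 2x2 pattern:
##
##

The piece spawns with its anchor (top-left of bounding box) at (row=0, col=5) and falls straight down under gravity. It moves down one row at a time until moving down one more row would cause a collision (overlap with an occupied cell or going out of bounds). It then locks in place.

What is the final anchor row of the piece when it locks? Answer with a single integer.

Spawn at (row=0, col=5). Try each row:
  row 0: fits
  row 1: fits
  row 2: fits
  row 3: fits
  row 4: blocked -> lock at row 3

Answer: 3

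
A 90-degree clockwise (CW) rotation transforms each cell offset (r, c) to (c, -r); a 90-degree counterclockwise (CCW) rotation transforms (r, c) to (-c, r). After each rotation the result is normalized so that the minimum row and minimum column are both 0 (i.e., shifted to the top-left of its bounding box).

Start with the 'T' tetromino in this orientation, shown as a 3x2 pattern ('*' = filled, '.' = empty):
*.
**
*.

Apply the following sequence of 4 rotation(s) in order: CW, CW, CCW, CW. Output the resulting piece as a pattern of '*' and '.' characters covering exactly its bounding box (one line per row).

Answer: .*
**
.*

Derivation:
Start:
*.
**
*.
After rotation 1 (CW):
***
.*.
After rotation 2 (CW):
.*
**
.*
After rotation 3 (CCW):
***
.*.
After rotation 4 (CW):
.*
**
.*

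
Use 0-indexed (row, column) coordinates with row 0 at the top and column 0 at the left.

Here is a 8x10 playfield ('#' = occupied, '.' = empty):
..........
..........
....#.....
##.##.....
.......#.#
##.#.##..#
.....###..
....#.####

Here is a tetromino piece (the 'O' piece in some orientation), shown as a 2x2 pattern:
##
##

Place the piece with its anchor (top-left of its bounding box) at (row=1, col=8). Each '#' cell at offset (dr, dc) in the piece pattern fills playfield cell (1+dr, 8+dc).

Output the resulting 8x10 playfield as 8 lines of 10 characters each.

Answer: ..........
........##
....#...##
##.##.....
.......#.#
##.#.##..#
.....###..
....#.####

Derivation:
Fill (1+0,8+0) = (1,8)
Fill (1+0,8+1) = (1,9)
Fill (1+1,8+0) = (2,8)
Fill (1+1,8+1) = (2,9)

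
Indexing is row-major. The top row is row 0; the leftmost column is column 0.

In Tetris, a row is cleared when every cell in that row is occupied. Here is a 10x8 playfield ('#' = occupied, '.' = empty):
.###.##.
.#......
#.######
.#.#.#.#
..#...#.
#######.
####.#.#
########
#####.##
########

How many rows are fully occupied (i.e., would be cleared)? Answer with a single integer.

Answer: 2

Derivation:
Check each row:
  row 0: 3 empty cells -> not full
  row 1: 7 empty cells -> not full
  row 2: 1 empty cell -> not full
  row 3: 4 empty cells -> not full
  row 4: 6 empty cells -> not full
  row 5: 1 empty cell -> not full
  row 6: 2 empty cells -> not full
  row 7: 0 empty cells -> FULL (clear)
  row 8: 1 empty cell -> not full
  row 9: 0 empty cells -> FULL (clear)
Total rows cleared: 2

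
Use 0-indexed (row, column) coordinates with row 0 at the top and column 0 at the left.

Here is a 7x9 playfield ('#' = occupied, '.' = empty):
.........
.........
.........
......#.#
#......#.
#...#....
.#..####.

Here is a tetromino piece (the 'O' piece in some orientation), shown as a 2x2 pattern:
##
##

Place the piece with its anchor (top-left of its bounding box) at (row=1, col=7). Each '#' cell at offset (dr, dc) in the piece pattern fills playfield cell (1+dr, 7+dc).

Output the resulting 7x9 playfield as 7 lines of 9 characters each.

Fill (1+0,7+0) = (1,7)
Fill (1+0,7+1) = (1,8)
Fill (1+1,7+0) = (2,7)
Fill (1+1,7+1) = (2,8)

Answer: .........
.......##
.......##
......#.#
#......#.
#...#....
.#..####.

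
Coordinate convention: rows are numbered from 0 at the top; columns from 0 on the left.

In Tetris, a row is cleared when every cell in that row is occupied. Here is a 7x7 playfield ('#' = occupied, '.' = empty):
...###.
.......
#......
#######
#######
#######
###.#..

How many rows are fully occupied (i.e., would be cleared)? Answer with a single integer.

Answer: 3

Derivation:
Check each row:
  row 0: 4 empty cells -> not full
  row 1: 7 empty cells -> not full
  row 2: 6 empty cells -> not full
  row 3: 0 empty cells -> FULL (clear)
  row 4: 0 empty cells -> FULL (clear)
  row 5: 0 empty cells -> FULL (clear)
  row 6: 3 empty cells -> not full
Total rows cleared: 3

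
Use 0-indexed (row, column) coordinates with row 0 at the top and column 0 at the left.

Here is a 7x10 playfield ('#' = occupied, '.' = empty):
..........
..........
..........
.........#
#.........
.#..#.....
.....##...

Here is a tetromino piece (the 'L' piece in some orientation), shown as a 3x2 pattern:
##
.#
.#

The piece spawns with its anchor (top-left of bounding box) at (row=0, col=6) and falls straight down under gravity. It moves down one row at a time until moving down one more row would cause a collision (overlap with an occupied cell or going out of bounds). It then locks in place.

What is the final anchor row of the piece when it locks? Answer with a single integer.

Spawn at (row=0, col=6). Try each row:
  row 0: fits
  row 1: fits
  row 2: fits
  row 3: fits
  row 4: fits
  row 5: blocked -> lock at row 4

Answer: 4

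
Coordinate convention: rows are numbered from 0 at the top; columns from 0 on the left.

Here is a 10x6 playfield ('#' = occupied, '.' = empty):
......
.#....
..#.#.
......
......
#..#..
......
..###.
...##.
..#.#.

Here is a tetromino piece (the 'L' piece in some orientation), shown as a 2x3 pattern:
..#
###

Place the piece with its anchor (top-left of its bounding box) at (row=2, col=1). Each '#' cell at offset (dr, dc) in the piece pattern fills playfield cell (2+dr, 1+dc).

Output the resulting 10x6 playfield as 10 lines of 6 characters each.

Fill (2+0,1+2) = (2,3)
Fill (2+1,1+0) = (3,1)
Fill (2+1,1+1) = (3,2)
Fill (2+1,1+2) = (3,3)

Answer: ......
.#....
..###.
.###..
......
#..#..
......
..###.
...##.
..#.#.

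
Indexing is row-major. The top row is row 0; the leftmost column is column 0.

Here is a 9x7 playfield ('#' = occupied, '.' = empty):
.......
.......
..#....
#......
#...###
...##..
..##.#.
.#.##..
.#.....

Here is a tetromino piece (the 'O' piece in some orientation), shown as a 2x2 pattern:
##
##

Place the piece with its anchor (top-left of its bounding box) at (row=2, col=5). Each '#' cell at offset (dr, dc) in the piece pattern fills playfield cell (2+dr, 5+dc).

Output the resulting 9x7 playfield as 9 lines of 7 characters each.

Fill (2+0,5+0) = (2,5)
Fill (2+0,5+1) = (2,6)
Fill (2+1,5+0) = (3,5)
Fill (2+1,5+1) = (3,6)

Answer: .......
.......
..#..##
#....##
#...###
...##..
..##.#.
.#.##..
.#.....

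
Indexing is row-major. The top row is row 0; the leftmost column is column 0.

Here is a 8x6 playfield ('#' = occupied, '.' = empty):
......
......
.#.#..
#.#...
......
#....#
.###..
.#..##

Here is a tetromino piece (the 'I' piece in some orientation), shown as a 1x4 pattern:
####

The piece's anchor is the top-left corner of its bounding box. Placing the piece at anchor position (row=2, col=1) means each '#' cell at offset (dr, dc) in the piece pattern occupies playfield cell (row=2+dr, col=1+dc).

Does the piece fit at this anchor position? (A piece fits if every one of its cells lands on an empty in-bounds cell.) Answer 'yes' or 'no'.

Answer: no

Derivation:
Check each piece cell at anchor (2, 1):
  offset (0,0) -> (2,1): occupied ('#') -> FAIL
  offset (0,1) -> (2,2): empty -> OK
  offset (0,2) -> (2,3): occupied ('#') -> FAIL
  offset (0,3) -> (2,4): empty -> OK
All cells valid: no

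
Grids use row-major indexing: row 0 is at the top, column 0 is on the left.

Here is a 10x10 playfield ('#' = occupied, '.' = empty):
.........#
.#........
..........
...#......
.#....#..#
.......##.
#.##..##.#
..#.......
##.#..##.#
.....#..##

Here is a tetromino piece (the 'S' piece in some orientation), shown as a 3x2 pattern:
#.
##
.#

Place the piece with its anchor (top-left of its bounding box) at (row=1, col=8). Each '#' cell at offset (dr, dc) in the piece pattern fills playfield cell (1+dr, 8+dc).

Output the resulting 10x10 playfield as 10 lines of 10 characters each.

Fill (1+0,8+0) = (1,8)
Fill (1+1,8+0) = (2,8)
Fill (1+1,8+1) = (2,9)
Fill (1+2,8+1) = (3,9)

Answer: .........#
.#......#.
........##
...#.....#
.#....#..#
.......##.
#.##..##.#
..#.......
##.#..##.#
.....#..##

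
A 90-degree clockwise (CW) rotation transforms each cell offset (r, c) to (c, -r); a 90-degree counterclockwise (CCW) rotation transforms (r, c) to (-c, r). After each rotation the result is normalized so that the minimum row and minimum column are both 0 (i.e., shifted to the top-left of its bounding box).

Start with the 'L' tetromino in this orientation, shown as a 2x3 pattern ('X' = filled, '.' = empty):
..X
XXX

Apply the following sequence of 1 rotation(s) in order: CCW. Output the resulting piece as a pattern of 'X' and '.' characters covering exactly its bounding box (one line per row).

Answer: XX
.X
.X

Derivation:
Start:
..X
XXX
After rotation 1 (CCW):
XX
.X
.X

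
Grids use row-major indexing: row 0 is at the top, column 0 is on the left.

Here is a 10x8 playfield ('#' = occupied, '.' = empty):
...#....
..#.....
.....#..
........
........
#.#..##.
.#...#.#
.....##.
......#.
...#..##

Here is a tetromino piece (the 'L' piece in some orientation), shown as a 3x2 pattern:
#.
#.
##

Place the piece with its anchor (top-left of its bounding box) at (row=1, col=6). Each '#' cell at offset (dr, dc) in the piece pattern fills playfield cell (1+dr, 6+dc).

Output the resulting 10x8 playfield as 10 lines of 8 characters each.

Answer: ...#....
..#...#.
.....##.
......##
........
#.#..##.
.#...#.#
.....##.
......#.
...#..##

Derivation:
Fill (1+0,6+0) = (1,6)
Fill (1+1,6+0) = (2,6)
Fill (1+2,6+0) = (3,6)
Fill (1+2,6+1) = (3,7)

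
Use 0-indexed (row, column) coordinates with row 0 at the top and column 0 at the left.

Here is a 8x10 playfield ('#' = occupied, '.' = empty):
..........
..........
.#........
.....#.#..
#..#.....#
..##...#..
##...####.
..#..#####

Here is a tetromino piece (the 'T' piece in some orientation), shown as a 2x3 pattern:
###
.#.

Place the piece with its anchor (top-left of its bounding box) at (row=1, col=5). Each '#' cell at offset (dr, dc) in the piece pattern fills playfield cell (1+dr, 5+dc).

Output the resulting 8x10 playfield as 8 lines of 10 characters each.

Answer: ..........
.....###..
.#....#...
.....#.#..
#..#.....#
..##...#..
##...####.
..#..#####

Derivation:
Fill (1+0,5+0) = (1,5)
Fill (1+0,5+1) = (1,6)
Fill (1+0,5+2) = (1,7)
Fill (1+1,5+1) = (2,6)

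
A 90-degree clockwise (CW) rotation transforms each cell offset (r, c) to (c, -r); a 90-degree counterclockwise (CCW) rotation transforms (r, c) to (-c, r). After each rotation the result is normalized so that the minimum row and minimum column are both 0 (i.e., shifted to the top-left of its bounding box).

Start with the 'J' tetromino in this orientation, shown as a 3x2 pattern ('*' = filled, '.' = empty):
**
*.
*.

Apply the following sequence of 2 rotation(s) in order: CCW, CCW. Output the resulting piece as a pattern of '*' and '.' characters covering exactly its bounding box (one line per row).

Answer: .*
.*
**

Derivation:
Start:
**
*.
*.
After rotation 1 (CCW):
*..
***
After rotation 2 (CCW):
.*
.*
**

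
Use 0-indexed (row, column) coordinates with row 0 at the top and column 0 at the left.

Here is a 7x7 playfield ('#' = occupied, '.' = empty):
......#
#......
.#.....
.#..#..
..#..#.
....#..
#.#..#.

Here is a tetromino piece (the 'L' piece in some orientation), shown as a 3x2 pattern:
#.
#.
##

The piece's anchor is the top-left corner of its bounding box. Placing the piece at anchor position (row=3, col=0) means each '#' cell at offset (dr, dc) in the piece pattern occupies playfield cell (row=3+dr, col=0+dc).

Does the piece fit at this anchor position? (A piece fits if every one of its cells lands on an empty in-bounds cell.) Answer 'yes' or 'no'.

Check each piece cell at anchor (3, 0):
  offset (0,0) -> (3,0): empty -> OK
  offset (1,0) -> (4,0): empty -> OK
  offset (2,0) -> (5,0): empty -> OK
  offset (2,1) -> (5,1): empty -> OK
All cells valid: yes

Answer: yes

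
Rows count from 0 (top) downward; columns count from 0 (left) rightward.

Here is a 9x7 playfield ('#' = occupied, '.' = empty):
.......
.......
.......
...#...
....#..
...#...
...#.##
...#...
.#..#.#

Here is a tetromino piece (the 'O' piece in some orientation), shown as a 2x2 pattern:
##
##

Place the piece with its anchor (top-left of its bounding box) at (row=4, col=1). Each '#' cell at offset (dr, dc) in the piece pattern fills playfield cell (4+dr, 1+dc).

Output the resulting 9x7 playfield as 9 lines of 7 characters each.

Answer: .......
.......
.......
...#...
.##.#..
.###...
...#.##
...#...
.#..#.#

Derivation:
Fill (4+0,1+0) = (4,1)
Fill (4+0,1+1) = (4,2)
Fill (4+1,1+0) = (5,1)
Fill (4+1,1+1) = (5,2)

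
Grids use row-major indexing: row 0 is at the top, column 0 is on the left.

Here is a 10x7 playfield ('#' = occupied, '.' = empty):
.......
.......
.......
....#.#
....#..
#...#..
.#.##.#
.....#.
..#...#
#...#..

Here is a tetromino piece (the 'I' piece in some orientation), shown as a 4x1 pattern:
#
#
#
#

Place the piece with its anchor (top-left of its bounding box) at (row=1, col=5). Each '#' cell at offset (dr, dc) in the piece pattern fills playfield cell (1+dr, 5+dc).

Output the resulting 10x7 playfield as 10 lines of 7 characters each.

Answer: .......
.....#.
.....#.
....###
....##.
#...#..
.#.##.#
.....#.
..#...#
#...#..

Derivation:
Fill (1+0,5+0) = (1,5)
Fill (1+1,5+0) = (2,5)
Fill (1+2,5+0) = (3,5)
Fill (1+3,5+0) = (4,5)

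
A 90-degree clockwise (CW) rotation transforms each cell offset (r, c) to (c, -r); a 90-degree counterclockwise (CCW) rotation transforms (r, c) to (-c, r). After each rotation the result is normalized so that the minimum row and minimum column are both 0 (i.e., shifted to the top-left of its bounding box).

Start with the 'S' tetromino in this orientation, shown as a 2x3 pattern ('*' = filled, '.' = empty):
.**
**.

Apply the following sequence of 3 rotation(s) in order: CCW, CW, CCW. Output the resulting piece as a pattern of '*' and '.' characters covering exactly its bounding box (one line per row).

Start:
.**
**.
After rotation 1 (CCW):
*.
**
.*
After rotation 2 (CW):
.**
**.
After rotation 3 (CCW):
*.
**
.*

Answer: *.
**
.*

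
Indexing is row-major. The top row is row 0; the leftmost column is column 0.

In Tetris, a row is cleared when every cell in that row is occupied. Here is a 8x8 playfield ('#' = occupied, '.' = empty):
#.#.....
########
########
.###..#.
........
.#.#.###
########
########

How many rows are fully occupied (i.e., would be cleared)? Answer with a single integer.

Answer: 4

Derivation:
Check each row:
  row 0: 6 empty cells -> not full
  row 1: 0 empty cells -> FULL (clear)
  row 2: 0 empty cells -> FULL (clear)
  row 3: 4 empty cells -> not full
  row 4: 8 empty cells -> not full
  row 5: 3 empty cells -> not full
  row 6: 0 empty cells -> FULL (clear)
  row 7: 0 empty cells -> FULL (clear)
Total rows cleared: 4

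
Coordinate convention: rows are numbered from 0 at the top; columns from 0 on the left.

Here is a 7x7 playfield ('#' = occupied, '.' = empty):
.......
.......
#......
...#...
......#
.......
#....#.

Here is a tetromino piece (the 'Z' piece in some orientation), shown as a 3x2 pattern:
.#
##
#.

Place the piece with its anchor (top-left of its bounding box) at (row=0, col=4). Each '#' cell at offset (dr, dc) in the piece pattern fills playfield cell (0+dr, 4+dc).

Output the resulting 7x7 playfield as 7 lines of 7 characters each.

Fill (0+0,4+1) = (0,5)
Fill (0+1,4+0) = (1,4)
Fill (0+1,4+1) = (1,5)
Fill (0+2,4+0) = (2,4)

Answer: .....#.
....##.
#...#..
...#...
......#
.......
#....#.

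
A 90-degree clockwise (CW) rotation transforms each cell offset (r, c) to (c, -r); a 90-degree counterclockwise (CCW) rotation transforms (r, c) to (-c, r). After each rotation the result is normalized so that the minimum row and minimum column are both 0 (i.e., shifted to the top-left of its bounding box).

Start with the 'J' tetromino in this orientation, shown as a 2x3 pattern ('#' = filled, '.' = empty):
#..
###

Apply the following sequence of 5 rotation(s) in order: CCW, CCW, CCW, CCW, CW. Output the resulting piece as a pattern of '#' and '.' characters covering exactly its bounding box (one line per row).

Answer: ##
#.
#.

Derivation:
Start:
#..
###
After rotation 1 (CCW):
.#
.#
##
After rotation 2 (CCW):
###
..#
After rotation 3 (CCW):
##
#.
#.
After rotation 4 (CCW):
#..
###
After rotation 5 (CW):
##
#.
#.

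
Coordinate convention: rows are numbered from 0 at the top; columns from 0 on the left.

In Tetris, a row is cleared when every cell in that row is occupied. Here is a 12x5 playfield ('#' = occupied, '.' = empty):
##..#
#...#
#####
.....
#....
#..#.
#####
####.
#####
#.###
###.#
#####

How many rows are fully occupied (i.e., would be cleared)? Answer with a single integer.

Check each row:
  row 0: 2 empty cells -> not full
  row 1: 3 empty cells -> not full
  row 2: 0 empty cells -> FULL (clear)
  row 3: 5 empty cells -> not full
  row 4: 4 empty cells -> not full
  row 5: 3 empty cells -> not full
  row 6: 0 empty cells -> FULL (clear)
  row 7: 1 empty cell -> not full
  row 8: 0 empty cells -> FULL (clear)
  row 9: 1 empty cell -> not full
  row 10: 1 empty cell -> not full
  row 11: 0 empty cells -> FULL (clear)
Total rows cleared: 4

Answer: 4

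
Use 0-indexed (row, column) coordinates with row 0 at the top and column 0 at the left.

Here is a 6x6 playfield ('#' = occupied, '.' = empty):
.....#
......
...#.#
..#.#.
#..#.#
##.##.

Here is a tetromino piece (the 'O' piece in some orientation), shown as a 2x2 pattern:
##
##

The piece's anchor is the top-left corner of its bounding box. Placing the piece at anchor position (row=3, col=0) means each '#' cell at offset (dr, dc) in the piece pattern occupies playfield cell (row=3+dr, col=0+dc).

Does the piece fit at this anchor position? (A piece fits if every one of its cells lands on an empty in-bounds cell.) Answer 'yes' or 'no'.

Answer: no

Derivation:
Check each piece cell at anchor (3, 0):
  offset (0,0) -> (3,0): empty -> OK
  offset (0,1) -> (3,1): empty -> OK
  offset (1,0) -> (4,0): occupied ('#') -> FAIL
  offset (1,1) -> (4,1): empty -> OK
All cells valid: no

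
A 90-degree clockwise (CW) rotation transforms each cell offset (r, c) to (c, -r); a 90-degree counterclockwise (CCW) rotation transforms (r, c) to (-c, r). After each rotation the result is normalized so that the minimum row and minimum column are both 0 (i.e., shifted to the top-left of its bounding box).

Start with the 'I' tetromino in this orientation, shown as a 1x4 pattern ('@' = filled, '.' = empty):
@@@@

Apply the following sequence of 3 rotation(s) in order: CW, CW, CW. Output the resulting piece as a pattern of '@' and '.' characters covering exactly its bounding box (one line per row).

Answer: @
@
@
@

Derivation:
Start:
@@@@
After rotation 1 (CW):
@
@
@
@
After rotation 2 (CW):
@@@@
After rotation 3 (CW):
@
@
@
@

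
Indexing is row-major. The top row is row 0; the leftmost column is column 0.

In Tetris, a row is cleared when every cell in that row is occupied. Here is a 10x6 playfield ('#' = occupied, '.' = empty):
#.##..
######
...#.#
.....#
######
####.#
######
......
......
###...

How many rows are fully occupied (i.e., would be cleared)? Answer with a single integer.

Check each row:
  row 0: 3 empty cells -> not full
  row 1: 0 empty cells -> FULL (clear)
  row 2: 4 empty cells -> not full
  row 3: 5 empty cells -> not full
  row 4: 0 empty cells -> FULL (clear)
  row 5: 1 empty cell -> not full
  row 6: 0 empty cells -> FULL (clear)
  row 7: 6 empty cells -> not full
  row 8: 6 empty cells -> not full
  row 9: 3 empty cells -> not full
Total rows cleared: 3

Answer: 3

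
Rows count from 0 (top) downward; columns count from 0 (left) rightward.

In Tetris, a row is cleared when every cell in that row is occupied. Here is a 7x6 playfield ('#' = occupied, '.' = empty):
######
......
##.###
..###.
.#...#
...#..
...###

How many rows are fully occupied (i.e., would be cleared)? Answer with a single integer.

Answer: 1

Derivation:
Check each row:
  row 0: 0 empty cells -> FULL (clear)
  row 1: 6 empty cells -> not full
  row 2: 1 empty cell -> not full
  row 3: 3 empty cells -> not full
  row 4: 4 empty cells -> not full
  row 5: 5 empty cells -> not full
  row 6: 3 empty cells -> not full
Total rows cleared: 1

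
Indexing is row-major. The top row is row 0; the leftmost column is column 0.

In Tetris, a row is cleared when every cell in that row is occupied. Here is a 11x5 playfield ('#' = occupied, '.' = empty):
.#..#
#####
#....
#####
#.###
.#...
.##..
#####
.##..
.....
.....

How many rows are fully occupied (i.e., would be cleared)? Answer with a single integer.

Answer: 3

Derivation:
Check each row:
  row 0: 3 empty cells -> not full
  row 1: 0 empty cells -> FULL (clear)
  row 2: 4 empty cells -> not full
  row 3: 0 empty cells -> FULL (clear)
  row 4: 1 empty cell -> not full
  row 5: 4 empty cells -> not full
  row 6: 3 empty cells -> not full
  row 7: 0 empty cells -> FULL (clear)
  row 8: 3 empty cells -> not full
  row 9: 5 empty cells -> not full
  row 10: 5 empty cells -> not full
Total rows cleared: 3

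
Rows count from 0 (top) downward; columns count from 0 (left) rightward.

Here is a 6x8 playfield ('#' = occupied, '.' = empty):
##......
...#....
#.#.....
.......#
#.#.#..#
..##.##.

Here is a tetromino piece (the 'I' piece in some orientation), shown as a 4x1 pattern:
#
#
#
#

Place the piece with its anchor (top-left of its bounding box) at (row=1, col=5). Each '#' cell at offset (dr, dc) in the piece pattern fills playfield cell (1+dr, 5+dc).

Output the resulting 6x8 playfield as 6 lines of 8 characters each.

Answer: ##......
...#.#..
#.#..#..
.....#.#
#.#.##.#
..##.##.

Derivation:
Fill (1+0,5+0) = (1,5)
Fill (1+1,5+0) = (2,5)
Fill (1+2,5+0) = (3,5)
Fill (1+3,5+0) = (4,5)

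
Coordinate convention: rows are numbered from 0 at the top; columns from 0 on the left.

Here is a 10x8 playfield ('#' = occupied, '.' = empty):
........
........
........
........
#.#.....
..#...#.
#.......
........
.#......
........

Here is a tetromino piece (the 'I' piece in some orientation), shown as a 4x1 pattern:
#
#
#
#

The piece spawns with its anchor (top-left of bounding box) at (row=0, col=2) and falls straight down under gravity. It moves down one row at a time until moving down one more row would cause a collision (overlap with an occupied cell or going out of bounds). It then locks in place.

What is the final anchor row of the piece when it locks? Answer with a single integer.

Spawn at (row=0, col=2). Try each row:
  row 0: fits
  row 1: blocked -> lock at row 0

Answer: 0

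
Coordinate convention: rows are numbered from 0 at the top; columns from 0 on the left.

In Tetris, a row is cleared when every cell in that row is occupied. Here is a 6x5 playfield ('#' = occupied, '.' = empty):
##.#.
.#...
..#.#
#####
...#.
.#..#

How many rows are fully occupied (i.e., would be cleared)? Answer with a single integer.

Answer: 1

Derivation:
Check each row:
  row 0: 2 empty cells -> not full
  row 1: 4 empty cells -> not full
  row 2: 3 empty cells -> not full
  row 3: 0 empty cells -> FULL (clear)
  row 4: 4 empty cells -> not full
  row 5: 3 empty cells -> not full
Total rows cleared: 1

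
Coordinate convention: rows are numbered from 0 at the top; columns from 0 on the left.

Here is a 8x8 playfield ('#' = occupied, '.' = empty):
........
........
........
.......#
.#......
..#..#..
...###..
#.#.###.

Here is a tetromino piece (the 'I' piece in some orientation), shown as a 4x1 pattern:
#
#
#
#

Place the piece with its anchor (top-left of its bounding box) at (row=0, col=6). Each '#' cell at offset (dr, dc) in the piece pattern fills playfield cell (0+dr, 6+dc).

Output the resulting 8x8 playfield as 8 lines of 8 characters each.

Fill (0+0,6+0) = (0,6)
Fill (0+1,6+0) = (1,6)
Fill (0+2,6+0) = (2,6)
Fill (0+3,6+0) = (3,6)

Answer: ......#.
......#.
......#.
......##
.#......
..#..#..
...###..
#.#.###.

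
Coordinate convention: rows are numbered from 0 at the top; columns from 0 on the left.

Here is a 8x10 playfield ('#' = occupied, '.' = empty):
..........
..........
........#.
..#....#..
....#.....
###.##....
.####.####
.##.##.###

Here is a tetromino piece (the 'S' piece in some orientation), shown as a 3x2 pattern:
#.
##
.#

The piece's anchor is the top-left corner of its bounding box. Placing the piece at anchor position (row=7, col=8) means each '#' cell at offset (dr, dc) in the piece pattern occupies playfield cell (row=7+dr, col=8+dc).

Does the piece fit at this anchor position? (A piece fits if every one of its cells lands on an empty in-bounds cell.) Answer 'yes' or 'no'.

Check each piece cell at anchor (7, 8):
  offset (0,0) -> (7,8): occupied ('#') -> FAIL
  offset (1,0) -> (8,8): out of bounds -> FAIL
  offset (1,1) -> (8,9): out of bounds -> FAIL
  offset (2,1) -> (9,9): out of bounds -> FAIL
All cells valid: no

Answer: no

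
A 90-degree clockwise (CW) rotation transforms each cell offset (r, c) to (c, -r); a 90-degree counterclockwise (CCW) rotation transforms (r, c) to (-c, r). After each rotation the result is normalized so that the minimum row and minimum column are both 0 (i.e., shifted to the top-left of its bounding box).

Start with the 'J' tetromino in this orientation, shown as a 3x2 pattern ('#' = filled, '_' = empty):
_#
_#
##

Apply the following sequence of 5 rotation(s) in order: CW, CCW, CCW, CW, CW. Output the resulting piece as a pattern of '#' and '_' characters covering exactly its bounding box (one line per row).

Start:
_#
_#
##
After rotation 1 (CW):
#__
###
After rotation 2 (CCW):
_#
_#
##
After rotation 3 (CCW):
###
__#
After rotation 4 (CW):
_#
_#
##
After rotation 5 (CW):
#__
###

Answer: #__
###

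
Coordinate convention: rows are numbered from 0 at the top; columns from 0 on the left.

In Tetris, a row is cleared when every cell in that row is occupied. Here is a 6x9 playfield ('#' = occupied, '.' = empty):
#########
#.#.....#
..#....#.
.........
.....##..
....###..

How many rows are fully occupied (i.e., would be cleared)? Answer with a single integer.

Check each row:
  row 0: 0 empty cells -> FULL (clear)
  row 1: 6 empty cells -> not full
  row 2: 7 empty cells -> not full
  row 3: 9 empty cells -> not full
  row 4: 7 empty cells -> not full
  row 5: 6 empty cells -> not full
Total rows cleared: 1

Answer: 1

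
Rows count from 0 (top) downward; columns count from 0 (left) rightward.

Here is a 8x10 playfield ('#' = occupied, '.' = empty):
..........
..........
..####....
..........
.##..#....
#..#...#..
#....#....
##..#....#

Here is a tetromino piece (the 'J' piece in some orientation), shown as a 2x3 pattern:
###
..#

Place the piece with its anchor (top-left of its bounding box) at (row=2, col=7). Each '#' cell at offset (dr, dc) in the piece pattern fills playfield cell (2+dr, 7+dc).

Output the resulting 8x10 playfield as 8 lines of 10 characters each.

Fill (2+0,7+0) = (2,7)
Fill (2+0,7+1) = (2,8)
Fill (2+0,7+2) = (2,9)
Fill (2+1,7+2) = (3,9)

Answer: ..........
..........
..####.###
.........#
.##..#....
#..#...#..
#....#....
##..#....#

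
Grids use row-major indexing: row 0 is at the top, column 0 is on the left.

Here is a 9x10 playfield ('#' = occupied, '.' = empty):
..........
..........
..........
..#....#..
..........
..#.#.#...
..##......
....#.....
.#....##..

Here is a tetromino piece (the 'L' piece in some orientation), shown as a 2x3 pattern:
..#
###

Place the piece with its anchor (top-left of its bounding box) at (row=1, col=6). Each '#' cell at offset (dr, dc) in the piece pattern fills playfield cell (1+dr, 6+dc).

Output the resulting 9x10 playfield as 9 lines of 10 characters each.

Answer: ..........
........#.
......###.
..#....#..
..........
..#.#.#...
..##......
....#.....
.#....##..

Derivation:
Fill (1+0,6+2) = (1,8)
Fill (1+1,6+0) = (2,6)
Fill (1+1,6+1) = (2,7)
Fill (1+1,6+2) = (2,8)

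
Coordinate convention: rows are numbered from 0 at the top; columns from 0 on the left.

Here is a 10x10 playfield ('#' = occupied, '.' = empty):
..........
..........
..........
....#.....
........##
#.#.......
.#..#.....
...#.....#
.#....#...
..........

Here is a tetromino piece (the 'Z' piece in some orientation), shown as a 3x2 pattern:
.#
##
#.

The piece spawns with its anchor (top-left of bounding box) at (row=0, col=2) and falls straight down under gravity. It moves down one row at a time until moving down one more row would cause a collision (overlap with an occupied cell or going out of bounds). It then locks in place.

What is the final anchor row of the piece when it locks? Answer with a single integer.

Spawn at (row=0, col=2). Try each row:
  row 0: fits
  row 1: fits
  row 2: fits
  row 3: blocked -> lock at row 2

Answer: 2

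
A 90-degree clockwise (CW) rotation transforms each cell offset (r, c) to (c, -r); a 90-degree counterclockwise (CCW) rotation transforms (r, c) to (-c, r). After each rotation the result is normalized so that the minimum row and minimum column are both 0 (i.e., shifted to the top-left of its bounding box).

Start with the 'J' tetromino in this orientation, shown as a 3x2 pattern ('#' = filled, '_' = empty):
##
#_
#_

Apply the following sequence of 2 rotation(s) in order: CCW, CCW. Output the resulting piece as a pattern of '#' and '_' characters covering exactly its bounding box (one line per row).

Answer: _#
_#
##

Derivation:
Start:
##
#_
#_
After rotation 1 (CCW):
#__
###
After rotation 2 (CCW):
_#
_#
##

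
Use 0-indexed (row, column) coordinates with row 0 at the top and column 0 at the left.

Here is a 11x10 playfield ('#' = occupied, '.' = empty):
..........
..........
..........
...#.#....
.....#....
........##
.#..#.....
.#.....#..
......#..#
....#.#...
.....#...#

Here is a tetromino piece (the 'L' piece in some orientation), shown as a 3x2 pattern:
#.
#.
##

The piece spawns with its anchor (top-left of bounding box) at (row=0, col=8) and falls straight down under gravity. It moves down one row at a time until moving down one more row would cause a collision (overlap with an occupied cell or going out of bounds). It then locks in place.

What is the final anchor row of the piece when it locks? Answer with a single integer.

Spawn at (row=0, col=8). Try each row:
  row 0: fits
  row 1: fits
  row 2: fits
  row 3: blocked -> lock at row 2

Answer: 2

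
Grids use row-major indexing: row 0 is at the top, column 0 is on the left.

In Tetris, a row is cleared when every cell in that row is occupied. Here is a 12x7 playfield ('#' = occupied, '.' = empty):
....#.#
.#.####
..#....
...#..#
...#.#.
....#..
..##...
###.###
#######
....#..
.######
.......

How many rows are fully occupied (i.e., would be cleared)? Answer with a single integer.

Answer: 1

Derivation:
Check each row:
  row 0: 5 empty cells -> not full
  row 1: 2 empty cells -> not full
  row 2: 6 empty cells -> not full
  row 3: 5 empty cells -> not full
  row 4: 5 empty cells -> not full
  row 5: 6 empty cells -> not full
  row 6: 5 empty cells -> not full
  row 7: 1 empty cell -> not full
  row 8: 0 empty cells -> FULL (clear)
  row 9: 6 empty cells -> not full
  row 10: 1 empty cell -> not full
  row 11: 7 empty cells -> not full
Total rows cleared: 1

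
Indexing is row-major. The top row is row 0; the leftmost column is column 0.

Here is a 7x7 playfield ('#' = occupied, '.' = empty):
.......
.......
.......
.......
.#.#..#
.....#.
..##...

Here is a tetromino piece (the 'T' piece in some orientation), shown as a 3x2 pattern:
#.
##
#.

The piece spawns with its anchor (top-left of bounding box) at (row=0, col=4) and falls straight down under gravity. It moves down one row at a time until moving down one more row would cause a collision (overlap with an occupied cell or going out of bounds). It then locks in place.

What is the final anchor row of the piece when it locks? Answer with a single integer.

Answer: 3

Derivation:
Spawn at (row=0, col=4). Try each row:
  row 0: fits
  row 1: fits
  row 2: fits
  row 3: fits
  row 4: blocked -> lock at row 3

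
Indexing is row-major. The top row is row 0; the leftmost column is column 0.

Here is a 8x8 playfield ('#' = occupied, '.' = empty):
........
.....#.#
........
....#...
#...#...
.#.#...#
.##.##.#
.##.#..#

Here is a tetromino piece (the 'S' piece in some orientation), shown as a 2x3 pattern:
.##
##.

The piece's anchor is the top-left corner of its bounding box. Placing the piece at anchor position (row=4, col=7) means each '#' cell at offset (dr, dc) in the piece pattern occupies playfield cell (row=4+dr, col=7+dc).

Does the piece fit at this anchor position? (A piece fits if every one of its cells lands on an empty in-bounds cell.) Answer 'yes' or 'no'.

Answer: no

Derivation:
Check each piece cell at anchor (4, 7):
  offset (0,1) -> (4,8): out of bounds -> FAIL
  offset (0,2) -> (4,9): out of bounds -> FAIL
  offset (1,0) -> (5,7): occupied ('#') -> FAIL
  offset (1,1) -> (5,8): out of bounds -> FAIL
All cells valid: no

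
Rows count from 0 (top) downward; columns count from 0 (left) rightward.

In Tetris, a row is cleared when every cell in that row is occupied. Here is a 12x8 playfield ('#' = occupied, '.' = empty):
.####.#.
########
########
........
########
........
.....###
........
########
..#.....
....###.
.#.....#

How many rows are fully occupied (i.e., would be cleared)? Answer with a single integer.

Answer: 4

Derivation:
Check each row:
  row 0: 3 empty cells -> not full
  row 1: 0 empty cells -> FULL (clear)
  row 2: 0 empty cells -> FULL (clear)
  row 3: 8 empty cells -> not full
  row 4: 0 empty cells -> FULL (clear)
  row 5: 8 empty cells -> not full
  row 6: 5 empty cells -> not full
  row 7: 8 empty cells -> not full
  row 8: 0 empty cells -> FULL (clear)
  row 9: 7 empty cells -> not full
  row 10: 5 empty cells -> not full
  row 11: 6 empty cells -> not full
Total rows cleared: 4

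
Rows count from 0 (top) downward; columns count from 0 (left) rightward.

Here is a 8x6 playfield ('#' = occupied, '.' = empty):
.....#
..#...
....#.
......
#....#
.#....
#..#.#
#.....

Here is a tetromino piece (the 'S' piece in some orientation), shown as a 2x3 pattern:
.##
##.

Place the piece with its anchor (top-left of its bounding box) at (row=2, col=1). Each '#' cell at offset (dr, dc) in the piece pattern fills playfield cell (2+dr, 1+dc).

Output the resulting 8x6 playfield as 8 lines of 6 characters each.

Answer: .....#
..#...
..###.
.##...
#....#
.#....
#..#.#
#.....

Derivation:
Fill (2+0,1+1) = (2,2)
Fill (2+0,1+2) = (2,3)
Fill (2+1,1+0) = (3,1)
Fill (2+1,1+1) = (3,2)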